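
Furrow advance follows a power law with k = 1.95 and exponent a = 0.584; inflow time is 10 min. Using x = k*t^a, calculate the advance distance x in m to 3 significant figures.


x = 1.95 * 10^0.584 = 7.48 m
Therefore the advance distance x = 7.48 m.


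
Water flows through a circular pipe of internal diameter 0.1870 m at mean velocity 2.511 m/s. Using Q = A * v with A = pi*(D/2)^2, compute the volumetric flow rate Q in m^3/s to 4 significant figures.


A = pi*(0.1870/2)^2 = 0.0274646 m^2
Q = 0.0274646 * 2.511 = 0.06896 m^3/s
Therefore the volumetric flow rate Q = 0.06896 m^3/s.


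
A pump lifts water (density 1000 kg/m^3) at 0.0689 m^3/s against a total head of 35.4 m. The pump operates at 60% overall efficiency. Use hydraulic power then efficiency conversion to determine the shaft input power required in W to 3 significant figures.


Approach: apply hydraulic power then efficiency conversion, P = rho*g*Q*H; P_in = P/eta.
Step 1 — hydraulic power (P = rho*g*Q*H):
  P = 1000 * 9.81 * 0.0689 * 35.4 = 23927 W
Step 2 — input power: P_in = P/eta = 23927 / 0.6 = 39900 W
Therefore the shaft input power required = 39900 W.


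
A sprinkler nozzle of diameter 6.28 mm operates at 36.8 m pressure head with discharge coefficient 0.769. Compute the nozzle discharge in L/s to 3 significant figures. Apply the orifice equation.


Approach: apply the orifice equation, Q = Cd*A*sqrt(2*g*h), A = pi*(d/2)^2.
A = pi*(6.28e-3/2)^2 = 3.0975e-05 m^2
Q = 0.769 * 3.0975e-05 * sqrt(2*9.81*36.8) * 1000 = 0.640 L/s
Therefore the nozzle discharge = 0.640 L/s.


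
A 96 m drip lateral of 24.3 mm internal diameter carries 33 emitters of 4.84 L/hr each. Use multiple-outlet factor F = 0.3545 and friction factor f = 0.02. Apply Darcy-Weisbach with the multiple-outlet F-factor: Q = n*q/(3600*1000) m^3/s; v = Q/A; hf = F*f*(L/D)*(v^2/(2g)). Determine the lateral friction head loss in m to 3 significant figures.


Q = 33*4.84/(3600*1000) = 4.4367e-05 m^3/s
A = pi*(24.3e-3/2)^2 = 4.6377e-04 m^2, so v = Q/A = 0.095665 m/s
hf = 0.3545*0.02*(96/0.0243)*(0.095665^2/(2*9.81)) = 0.0131 m
Therefore the lateral friction head loss = 0.0131 m.


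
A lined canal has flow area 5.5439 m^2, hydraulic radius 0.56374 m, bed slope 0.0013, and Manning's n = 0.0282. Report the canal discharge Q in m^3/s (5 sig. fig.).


Approach: apply Manning's equation, Q = (1/n)*A*R^(2/3)*S^(1/2).
Q = (1/0.0282) * 5.5439 * 0.56374^(2/3) * 0.0013^(1/2) = 4.8372 m^3/s
Therefore the canal discharge Q = 4.8372 m^3/s.


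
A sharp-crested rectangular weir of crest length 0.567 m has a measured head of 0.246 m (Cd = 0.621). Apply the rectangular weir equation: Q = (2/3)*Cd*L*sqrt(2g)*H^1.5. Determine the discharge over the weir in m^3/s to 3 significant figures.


Q = (2/3)*0.621*0.567*sqrt(2*9.81)*0.246^1.5 = 0.127 m^3/s
Therefore the discharge over the weir = 0.127 m^3/s.


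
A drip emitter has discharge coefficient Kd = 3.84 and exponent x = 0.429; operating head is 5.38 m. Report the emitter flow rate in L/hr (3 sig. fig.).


Approach: apply the emitter characteristic equation, q = Kd * h^x.
q = 3.84 * 5.38^0.429 = 7.90 L/hr
Therefore the emitter flow rate = 7.90 L/hr.


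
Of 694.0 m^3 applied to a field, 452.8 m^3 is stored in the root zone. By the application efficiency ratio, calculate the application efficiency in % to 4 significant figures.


Approach: apply the application efficiency ratio, Ea = (stored/applied)*100.
Ea = (452.8/694.0)*100 = 65.24 %
Therefore the application efficiency = 65.24 %.


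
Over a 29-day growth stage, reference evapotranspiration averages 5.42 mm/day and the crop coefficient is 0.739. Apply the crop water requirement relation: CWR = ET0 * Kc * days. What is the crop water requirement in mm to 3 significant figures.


CWR = 5.42 * 0.739 * 29 = 116 mm
Therefore the crop water requirement = 116 mm.


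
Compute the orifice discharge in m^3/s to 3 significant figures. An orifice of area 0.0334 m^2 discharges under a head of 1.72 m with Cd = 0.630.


Approach: apply the orifice equation, Q = Cd*A*sqrt(2*g*h).
Q = 0.630 * 0.0334 * sqrt(2*9.81*1.72) = 0.122 m^3/s
Therefore the orifice discharge = 0.122 m^3/s.


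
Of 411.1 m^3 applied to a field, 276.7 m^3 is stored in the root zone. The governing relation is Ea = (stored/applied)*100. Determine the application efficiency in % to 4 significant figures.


Ea = (276.7/411.1)*100 = 67.31 %
Therefore the application efficiency = 67.31 %.


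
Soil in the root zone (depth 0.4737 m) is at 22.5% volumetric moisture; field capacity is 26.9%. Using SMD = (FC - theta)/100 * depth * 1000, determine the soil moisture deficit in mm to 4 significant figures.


SMD = (26.9 - 22.5)/100 * 0.4737 * 1000 = 20.84 mm
Therefore the soil moisture deficit = 20.84 mm.


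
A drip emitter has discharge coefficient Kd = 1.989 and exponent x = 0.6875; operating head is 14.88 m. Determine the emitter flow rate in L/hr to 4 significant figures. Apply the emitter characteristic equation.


Approach: apply the emitter characteristic equation, q = Kd * h^x.
q = 1.989 * 14.88^0.6875 = 12.73 L/hr
Therefore the emitter flow rate = 12.73 L/hr.


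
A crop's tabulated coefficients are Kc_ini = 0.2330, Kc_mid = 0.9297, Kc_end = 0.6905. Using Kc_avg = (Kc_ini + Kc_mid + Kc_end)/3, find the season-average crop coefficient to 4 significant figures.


Kc_avg = (0.2330 + 0.9297 + 0.6905)/3 = 0.6177
Therefore the season-average crop coefficient = 0.6177.


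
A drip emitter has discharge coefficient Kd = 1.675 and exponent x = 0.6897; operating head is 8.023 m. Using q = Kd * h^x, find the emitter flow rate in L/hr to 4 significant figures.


q = 1.675 * 8.023^0.6897 = 7.043 L/hr
Therefore the emitter flow rate = 7.043 L/hr.


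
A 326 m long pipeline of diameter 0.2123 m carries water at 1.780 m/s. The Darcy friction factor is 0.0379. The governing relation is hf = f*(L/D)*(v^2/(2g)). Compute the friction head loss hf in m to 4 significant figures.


hf = 0.0379 * (326/0.2123) * (1.780^2 / (2*9.81))
hf = 9.398 m
Therefore the friction head loss hf = 9.398 m.


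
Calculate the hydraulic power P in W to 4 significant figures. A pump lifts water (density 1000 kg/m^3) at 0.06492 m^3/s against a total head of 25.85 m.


Approach: apply the hydraulic power relation, P = rho*g*Q*H.
P = 1000 * 9.81 * 0.06492 * 25.85 = 16460 W
Therefore the hydraulic power P = 16460 W.


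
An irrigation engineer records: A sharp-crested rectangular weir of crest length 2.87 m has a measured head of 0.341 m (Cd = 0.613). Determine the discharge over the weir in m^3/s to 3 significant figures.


Approach: apply the rectangular weir equation, Q = (2/3)*Cd*L*sqrt(2g)*H^1.5.
Q = (2/3)*0.613*2.87*sqrt(2*9.81)*0.341^1.5 = 1.03 m^3/s
Therefore the discharge over the weir = 1.03 m^3/s.


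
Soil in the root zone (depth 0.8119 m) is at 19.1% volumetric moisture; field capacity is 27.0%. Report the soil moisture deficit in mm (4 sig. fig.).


Approach: apply the soil moisture deficit relation, SMD = (FC - theta)/100 * depth * 1000.
SMD = (27.0 - 19.1)/100 * 0.8119 * 1000 = 64.14 mm
Therefore the soil moisture deficit = 64.14 mm.


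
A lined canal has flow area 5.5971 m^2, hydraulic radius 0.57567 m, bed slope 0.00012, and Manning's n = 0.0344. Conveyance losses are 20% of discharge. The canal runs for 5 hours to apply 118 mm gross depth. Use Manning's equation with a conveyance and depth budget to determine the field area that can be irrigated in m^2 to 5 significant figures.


Approach: apply Manning's equation with a conveyance and depth budget, Q = (1/n)*A*R^(2/3)*S^(1/2); Q_field = Q*(1-loss); Area = Q_field*t/(d/1000).
Step 1 — canal discharge (Manning's equation):
  Q = (1/0.0344) * 5.5971 * 0.57567^(2/3) * 0.00012^(1/2) = 1.233420 m^3/s
Step 2 — delivered flow: Q_field = 1.233420*(1 - 20/100) = 0.9867360 m^3/s
Step 3 — volume delivered: V = 0.9867360 * 5*3600 = 17761.25 m^3
Step 4 — area served: A = V / (depth/1000) = 17761.25 / 0.118 = 150520 m^2
Therefore the field area that can be irrigated = 150520 m^2.


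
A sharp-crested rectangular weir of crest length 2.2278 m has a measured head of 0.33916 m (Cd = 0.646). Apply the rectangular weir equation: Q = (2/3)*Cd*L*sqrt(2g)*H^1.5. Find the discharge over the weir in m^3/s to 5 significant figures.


Q = (2/3)*0.646*2.2278*sqrt(2*9.81)*0.33916^1.5 = 0.83941 m^3/s
Therefore the discharge over the weir = 0.83941 m^3/s.


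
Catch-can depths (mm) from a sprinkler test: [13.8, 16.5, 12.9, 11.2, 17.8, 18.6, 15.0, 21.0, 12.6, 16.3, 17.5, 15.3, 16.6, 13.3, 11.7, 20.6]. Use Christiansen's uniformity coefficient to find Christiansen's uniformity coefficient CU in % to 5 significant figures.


Approach: apply Christiansen's uniformity coefficient, CU = (1 - mean_abs_deviation/mean)*100.
mean = 15.66875 mm
mean |d_i - mean| = 2.443750 mm
CU = (1 - 2.443750/15.66875)*100 = 84.404 %
Therefore Christiansen's uniformity coefficient CU = 84.404 %.


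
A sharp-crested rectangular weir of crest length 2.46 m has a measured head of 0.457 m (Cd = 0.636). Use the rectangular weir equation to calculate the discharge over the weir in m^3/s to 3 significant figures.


Approach: apply the rectangular weir equation, Q = (2/3)*Cd*L*sqrt(2g)*H^1.5.
Q = (2/3)*0.636*2.46*sqrt(2*9.81)*0.457^1.5 = 1.43 m^3/s
Therefore the discharge over the weir = 1.43 m^3/s.


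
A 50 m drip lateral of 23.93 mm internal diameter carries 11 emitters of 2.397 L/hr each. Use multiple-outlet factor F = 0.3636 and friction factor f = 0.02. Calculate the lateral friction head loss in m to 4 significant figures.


Approach: apply Darcy-Weisbach with the multiple-outlet F-factor, Q = n*q/(3600*1000) m^3/s; v = Q/A; hf = F*f*(L/D)*(v^2/(2g)).
Q = 11*2.397/(3600*1000) = 7.32417e-06 m^3/s
A = pi*(23.93e-3/2)^2 = 4.49754e-04 m^2, so v = Q/A = 0.0162848 m/s
hf = 0.3636*0.02*(50/0.02393)*(0.0162848^2/(2*9.81)) = 0.0002054 m
Therefore the lateral friction head loss = 0.0002054 m.


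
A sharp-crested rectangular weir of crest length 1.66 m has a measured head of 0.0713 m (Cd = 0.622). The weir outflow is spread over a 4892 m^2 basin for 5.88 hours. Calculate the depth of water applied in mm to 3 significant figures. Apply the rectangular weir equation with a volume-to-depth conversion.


Approach: apply the rectangular weir equation with a volume-to-depth conversion, Q = (2/3)*Cd*L*sqrt(2g)*H^1.5; d = Q*t/A * 1000.
Step 1 — weir discharge:
  Q = (2/3)*0.622*1.66*sqrt(2*9.81)*0.0713^1.5 = 0.058049 m^3/s
Step 2 — volume: V = 0.058049 * 5.88*3600 = 1228.8 m^3
Step 3 — depth: d = V/A * 1000 = 1228.8/4892 * 1000 = 251 mm
Therefore the depth of water applied = 251 mm.


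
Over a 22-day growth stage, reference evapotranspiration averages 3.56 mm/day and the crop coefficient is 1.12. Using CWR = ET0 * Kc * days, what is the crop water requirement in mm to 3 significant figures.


CWR = 3.56 * 1.12 * 22 = 87.7 mm
Therefore the crop water requirement = 87.7 mm.


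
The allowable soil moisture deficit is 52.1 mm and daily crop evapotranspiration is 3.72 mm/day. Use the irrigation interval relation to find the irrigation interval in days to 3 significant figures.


Approach: apply the irrigation interval relation, interval = SMD / ETc.
interval = 52.1 / 3.72 = 14.0 days
Therefore the irrigation interval = 14.0 days.


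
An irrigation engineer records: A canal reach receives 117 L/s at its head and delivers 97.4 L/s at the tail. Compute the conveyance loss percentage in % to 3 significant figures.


Approach: apply the conveyance loss ratio, loss% = ((Q_head - Q_tail)/Q_head)*100.
loss = ((117 - 97.4)/117)*100 = 16.8 %
Therefore the conveyance loss percentage = 16.8 %.


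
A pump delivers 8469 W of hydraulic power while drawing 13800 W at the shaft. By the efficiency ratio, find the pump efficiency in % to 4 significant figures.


Approach: apply the efficiency ratio, eta = (P_out/P_in)*100.
eta = (8469 / 13800) * 100 = 61.37 %
Therefore the pump efficiency = 61.37 %.


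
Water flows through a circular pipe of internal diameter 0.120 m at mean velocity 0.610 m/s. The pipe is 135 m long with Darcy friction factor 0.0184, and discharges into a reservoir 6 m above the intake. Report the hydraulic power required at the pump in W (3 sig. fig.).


Approach: apply continuity + Darcy-Weisbach + hydraulic power, Q = A*v; hf = f*(L/D)*(v^2/(2g)); H = static + hf; P = rho*g*Q*H.
Step 1 — flow rate (continuity, Q = A*v):
  A = pi*(0.120/2)^2 = 0.011310 m^2
  Q = 0.011310 * 0.610 = 0.0068989 m^3/s
Step 2 — friction head loss (Darcy-Weisbach):
  hf = 0.0184 * (135/0.120) * (0.610^2 / (2*9.81))
  hf = 0.39258 m
Step 3 — total head: H = 6 + 0.39258 = 6.3926 m
Step 4 — hydraulic power (P = rho*g*Q*H):
  P = 1000 * 9.81 * 0.0068989 * 6.3926 = 433 W
Therefore the hydraulic power required at the pump = 433 W.


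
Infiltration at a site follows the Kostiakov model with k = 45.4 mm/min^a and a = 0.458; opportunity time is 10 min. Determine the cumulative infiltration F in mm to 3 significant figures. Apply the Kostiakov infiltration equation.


Approach: apply the Kostiakov infiltration equation, F = k*t^a.
F = 45.4 * 10^0.458 = 130 mm
Therefore the cumulative infiltration F = 130 mm.


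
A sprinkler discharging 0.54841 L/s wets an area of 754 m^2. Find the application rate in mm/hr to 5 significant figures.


Approach: apply the application rate relation, rate = (Q/A)*3600.
rate = (0.54841 / 754) * 3600 = 2.6184 mm/hr
Therefore the application rate = 2.6184 mm/hr.


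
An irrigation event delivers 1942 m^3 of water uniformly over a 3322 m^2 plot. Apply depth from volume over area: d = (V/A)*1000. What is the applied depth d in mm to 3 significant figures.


d = (1942 / 3322) * 1000 = 585 mm
Therefore the applied depth d = 585 mm.


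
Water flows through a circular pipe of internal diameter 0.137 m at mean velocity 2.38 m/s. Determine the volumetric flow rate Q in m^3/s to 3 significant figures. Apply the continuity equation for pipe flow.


Approach: apply the continuity equation for pipe flow, Q = A * v with A = pi*(D/2)^2.
A = pi*(0.137/2)^2 = 0.014741 m^2
Q = 0.014741 * 2.38 = 0.0351 m^3/s
Therefore the volumetric flow rate Q = 0.0351 m^3/s.


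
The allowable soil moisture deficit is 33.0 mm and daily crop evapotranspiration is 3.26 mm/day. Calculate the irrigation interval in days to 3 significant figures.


Approach: apply the irrigation interval relation, interval = SMD / ETc.
interval = 33.0 / 3.26 = 10.1 days
Therefore the irrigation interval = 10.1 days.


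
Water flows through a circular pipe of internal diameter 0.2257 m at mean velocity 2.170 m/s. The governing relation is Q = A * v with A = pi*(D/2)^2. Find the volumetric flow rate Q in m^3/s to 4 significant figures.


A = pi*(0.2257/2)^2 = 0.0400086 m^2
Q = 0.0400086 * 2.170 = 0.08682 m^3/s
Therefore the volumetric flow rate Q = 0.08682 m^3/s.


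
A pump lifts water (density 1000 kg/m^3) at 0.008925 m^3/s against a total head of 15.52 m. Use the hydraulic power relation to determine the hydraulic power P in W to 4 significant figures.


Approach: apply the hydraulic power relation, P = rho*g*Q*H.
P = 1000 * 9.81 * 0.008925 * 15.52 = 1359 W
Therefore the hydraulic power P = 1359 W.


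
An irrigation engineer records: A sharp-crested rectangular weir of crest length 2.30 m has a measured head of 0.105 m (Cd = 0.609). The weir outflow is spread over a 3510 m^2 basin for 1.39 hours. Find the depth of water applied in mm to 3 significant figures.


Approach: apply the rectangular weir equation with a volume-to-depth conversion, Q = (2/3)*Cd*L*sqrt(2g)*H^1.5; d = Q*t/A * 1000.
Step 1 — weir discharge:
  Q = (2/3)*0.609*2.30*sqrt(2*9.81)*0.105^1.5 = 0.14073 m^3/s
Step 2 — volume: V = 0.14073 * 1.39*3600 = 704.21 m^3
Step 3 — depth: d = V/A * 1000 = 704.21/3510 * 1000 = 201 mm
Therefore the depth of water applied = 201 mm.


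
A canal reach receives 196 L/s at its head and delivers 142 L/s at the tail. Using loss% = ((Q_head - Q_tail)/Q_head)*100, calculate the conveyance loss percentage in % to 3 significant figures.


loss = ((196 - 142)/196)*100 = 27.6 %
Therefore the conveyance loss percentage = 27.6 %.


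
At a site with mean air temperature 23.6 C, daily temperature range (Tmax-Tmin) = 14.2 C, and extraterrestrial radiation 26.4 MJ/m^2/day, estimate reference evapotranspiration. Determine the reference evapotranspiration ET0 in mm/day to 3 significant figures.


Approach: apply the Hargreaves-Samani method, ET0 = 0.0023*(Tmean+17.8)*sqrt(Tmax-Tmin)*0.408*Ra.
ET0 = 0.0023*(23.6+17.8)*sqrt(14.2)*0.408*26.4 = 3.86 mm/day
Therefore the reference evapotranspiration ET0 = 3.86 mm/day.


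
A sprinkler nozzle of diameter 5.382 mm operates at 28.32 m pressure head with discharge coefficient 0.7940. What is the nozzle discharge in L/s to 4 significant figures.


Approach: apply the orifice equation, Q = Cd*A*sqrt(2*g*h), A = pi*(d/2)^2.
A = pi*(5.382e-3/2)^2 = 2.27498e-05 m^2
Q = 0.7940 * 2.27498e-05 * sqrt(2*9.81*28.32) * 1000 = 0.4258 L/s
Therefore the nozzle discharge = 0.4258 L/s.


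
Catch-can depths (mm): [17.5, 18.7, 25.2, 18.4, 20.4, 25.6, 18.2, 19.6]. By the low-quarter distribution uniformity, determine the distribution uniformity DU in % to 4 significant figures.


Approach: apply the low-quarter distribution uniformity, DU = (mean of lowest quarter of readings / overall mean)*100.
sorted lowest 2 of 8: [17.5, 18.2] -> mean = 17.8500 mm
overall mean = 20.4500 mm
DU = (17.8500/20.4500)*100 = 87.29 %
Therefore the distribution uniformity DU = 87.29 %.


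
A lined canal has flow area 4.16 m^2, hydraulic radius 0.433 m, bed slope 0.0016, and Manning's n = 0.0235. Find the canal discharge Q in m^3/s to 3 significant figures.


Approach: apply Manning's equation, Q = (1/n)*A*R^(2/3)*S^(1/2).
Q = (1/0.0235) * 4.16 * 0.433^(2/3) * 0.0016^(1/2) = 4.05 m^3/s
Therefore the canal discharge Q = 4.05 m^3/s.


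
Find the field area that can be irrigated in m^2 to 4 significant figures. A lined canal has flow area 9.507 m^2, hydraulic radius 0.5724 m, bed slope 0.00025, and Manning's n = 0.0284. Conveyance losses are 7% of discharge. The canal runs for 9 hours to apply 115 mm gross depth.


Approach: apply Manning's equation with a conveyance and depth budget, Q = (1/n)*A*R^(2/3)*S^(1/2); Q_field = Q*(1-loss); Area = Q_field*t/(d/1000).
Step 1 — canal discharge (Manning's equation):
  Q = (1/0.0284) * 9.507 * 0.5724^(2/3) * 0.00025^(1/2) = 3.64890 m^3/s
Step 2 — delivered flow: Q_field = 3.64890*(1 - 7/100) = 3.39347 m^3/s
Step 3 — volume delivered: V = 3.39347 * 9*3600 = 109949 m^3
Step 4 — area served: A = V / (depth/1000) = 109949 / 0.115 = 956100 m^2
Therefore the field area that can be irrigated = 956100 m^2.


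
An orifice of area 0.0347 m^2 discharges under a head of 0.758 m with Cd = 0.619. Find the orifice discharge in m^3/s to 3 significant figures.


Approach: apply the orifice equation, Q = Cd*A*sqrt(2*g*h).
Q = 0.619 * 0.0347 * sqrt(2*9.81*0.758) = 0.0828 m^3/s
Therefore the orifice discharge = 0.0828 m^3/s.


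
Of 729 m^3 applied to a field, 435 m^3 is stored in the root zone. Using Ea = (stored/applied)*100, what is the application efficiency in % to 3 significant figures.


Ea = (435/729)*100 = 59.7 %
Therefore the application efficiency = 59.7 %.


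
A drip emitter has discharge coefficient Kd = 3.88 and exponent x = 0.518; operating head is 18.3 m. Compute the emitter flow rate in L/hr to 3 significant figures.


Approach: apply the emitter characteristic equation, q = Kd * h^x.
q = 3.88 * 18.3^0.518 = 17.5 L/hr
Therefore the emitter flow rate = 17.5 L/hr.


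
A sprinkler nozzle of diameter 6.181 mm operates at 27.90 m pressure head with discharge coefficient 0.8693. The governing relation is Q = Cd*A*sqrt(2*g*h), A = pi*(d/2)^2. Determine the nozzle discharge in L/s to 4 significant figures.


A = pi*(6.181e-3/2)^2 = 3.00059e-05 m^2
Q = 0.8693 * 3.00059e-05 * sqrt(2*9.81*27.90) * 1000 = 0.6103 L/s
Therefore the nozzle discharge = 0.6103 L/s.


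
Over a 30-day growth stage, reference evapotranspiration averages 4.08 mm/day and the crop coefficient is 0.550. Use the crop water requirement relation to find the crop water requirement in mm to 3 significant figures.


Approach: apply the crop water requirement relation, CWR = ET0 * Kc * days.
CWR = 4.08 * 0.550 * 30 = 67.3 mm
Therefore the crop water requirement = 67.3 mm.


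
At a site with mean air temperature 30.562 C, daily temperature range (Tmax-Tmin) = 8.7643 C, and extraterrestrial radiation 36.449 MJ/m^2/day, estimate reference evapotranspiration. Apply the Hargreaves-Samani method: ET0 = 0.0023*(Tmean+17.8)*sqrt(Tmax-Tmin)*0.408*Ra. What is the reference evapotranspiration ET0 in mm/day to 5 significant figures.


ET0 = 0.0023*(30.562+17.8)*sqrt(8.7643)*0.408*36.449 = 4.8971 mm/day
Therefore the reference evapotranspiration ET0 = 4.8971 mm/day.


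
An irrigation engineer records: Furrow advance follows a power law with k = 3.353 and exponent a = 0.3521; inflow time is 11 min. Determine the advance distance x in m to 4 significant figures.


Approach: apply the power-law advance function, x = k*t^a.
x = 3.353 * 11^0.3521 = 7.800 m
Therefore the advance distance x = 7.800 m.


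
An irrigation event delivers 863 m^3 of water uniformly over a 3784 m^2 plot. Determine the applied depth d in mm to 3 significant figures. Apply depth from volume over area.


Approach: apply depth from volume over area, d = (V/A)*1000.
d = (863 / 3784) * 1000 = 228 mm
Therefore the applied depth d = 228 mm.


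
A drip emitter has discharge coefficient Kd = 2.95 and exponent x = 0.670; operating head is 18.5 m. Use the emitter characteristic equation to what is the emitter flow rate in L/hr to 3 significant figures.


Approach: apply the emitter characteristic equation, q = Kd * h^x.
q = 2.95 * 18.5^0.670 = 20.8 L/hr
Therefore the emitter flow rate = 20.8 L/hr.


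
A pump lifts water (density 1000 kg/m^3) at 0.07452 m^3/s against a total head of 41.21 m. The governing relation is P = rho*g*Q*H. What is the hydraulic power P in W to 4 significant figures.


P = 1000 * 9.81 * 0.07452 * 41.21 = 30130 W
Therefore the hydraulic power P = 30130 W.


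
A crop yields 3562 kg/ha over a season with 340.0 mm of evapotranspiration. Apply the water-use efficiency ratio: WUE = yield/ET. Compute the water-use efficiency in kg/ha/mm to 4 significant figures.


WUE = 3562 / 340.0 = 10.48 kg/ha/mm
Therefore the water-use efficiency = 10.48 kg/ha/mm.


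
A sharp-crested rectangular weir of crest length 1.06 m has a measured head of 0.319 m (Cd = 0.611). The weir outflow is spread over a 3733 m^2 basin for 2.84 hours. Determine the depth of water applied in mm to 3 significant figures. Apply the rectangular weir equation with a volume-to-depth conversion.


Approach: apply the rectangular weir equation with a volume-to-depth conversion, Q = (2/3)*Cd*L*sqrt(2g)*H^1.5; d = Q*t/A * 1000.
Step 1 — weir discharge:
  Q = (2/3)*0.611*1.06*sqrt(2*9.81)*0.319^1.5 = 0.34458 m^3/s
Step 2 — volume: V = 0.34458 * 2.84*3600 = 3523.0 m^3
Step 3 — depth: d = V/A * 1000 = 3523.0/3733 * 1000 = 944 mm
Therefore the depth of water applied = 944 mm.


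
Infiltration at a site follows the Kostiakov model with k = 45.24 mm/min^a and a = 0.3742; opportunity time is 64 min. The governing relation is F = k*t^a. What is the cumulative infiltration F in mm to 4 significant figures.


F = 45.24 * 64^0.3742 = 214.5 mm
Therefore the cumulative infiltration F = 214.5 mm.


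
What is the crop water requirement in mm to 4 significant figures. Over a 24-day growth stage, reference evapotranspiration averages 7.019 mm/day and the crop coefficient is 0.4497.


Approach: apply the crop water requirement relation, CWR = ET0 * Kc * days.
CWR = 7.019 * 0.4497 * 24 = 75.75 mm
Therefore the crop water requirement = 75.75 mm.


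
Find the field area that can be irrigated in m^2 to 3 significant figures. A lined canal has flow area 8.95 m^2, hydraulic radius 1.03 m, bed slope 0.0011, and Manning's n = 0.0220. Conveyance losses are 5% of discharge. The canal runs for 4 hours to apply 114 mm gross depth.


Approach: apply Manning's equation with a conveyance and depth budget, Q = (1/n)*A*R^(2/3)*S^(1/2); Q_field = Q*(1-loss); Area = Q_field*t/(d/1000).
Step 1 — canal discharge (Manning's equation):
  Q = (1/0.0220) * 8.95 * 1.03^(2/3) * 0.0011^(1/2) = 13.761 m^3/s
Step 2 — delivered flow: Q_field = 13.761*(1 - 5/100) = 13.073 m^3/s
Step 3 — volume delivered: V = 13.073 * 4*3600 = 188250 m^3
Step 4 — area served: A = V / (depth/1000) = 188250 / 0.114 = 1650000 m^2
Therefore the field area that can be irrigated = 1650000 m^2.


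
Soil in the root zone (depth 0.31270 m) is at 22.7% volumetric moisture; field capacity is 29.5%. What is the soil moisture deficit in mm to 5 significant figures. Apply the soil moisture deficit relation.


Approach: apply the soil moisture deficit relation, SMD = (FC - theta)/100 * depth * 1000.
SMD = (29.5 - 22.7)/100 * 0.31270 * 1000 = 21.264 mm
Therefore the soil moisture deficit = 21.264 mm.


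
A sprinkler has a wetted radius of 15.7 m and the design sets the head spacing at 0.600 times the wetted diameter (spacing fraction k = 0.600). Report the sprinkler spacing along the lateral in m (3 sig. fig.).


Approach: apply the sprinkler spacing rule (spacing as a fraction of wetted diameter), S = k*(2*R).
S = 0.600 * (2 * 15.7) = 18.8 m
Therefore the sprinkler spacing along the lateral = 18.8 m.


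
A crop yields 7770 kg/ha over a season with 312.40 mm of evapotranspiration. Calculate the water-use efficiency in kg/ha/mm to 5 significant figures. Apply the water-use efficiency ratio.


Approach: apply the water-use efficiency ratio, WUE = yield/ET.
WUE = 7770 / 312.40 = 24.872 kg/ha/mm
Therefore the water-use efficiency = 24.872 kg/ha/mm.


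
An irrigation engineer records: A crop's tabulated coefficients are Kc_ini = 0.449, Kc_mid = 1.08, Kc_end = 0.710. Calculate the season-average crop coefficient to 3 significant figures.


Approach: apply a simple seasonal average, Kc_avg = (Kc_ini + Kc_mid + Kc_end)/3.
Kc_avg = (0.449 + 1.08 + 0.710)/3 = 0.746
Therefore the season-average crop coefficient = 0.746.


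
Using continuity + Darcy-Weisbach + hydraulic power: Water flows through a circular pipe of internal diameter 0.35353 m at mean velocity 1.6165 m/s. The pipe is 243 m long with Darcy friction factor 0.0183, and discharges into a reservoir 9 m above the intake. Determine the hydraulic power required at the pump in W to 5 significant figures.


Approach: apply continuity + Darcy-Weisbach + hydraulic power, Q = A*v; hf = f*(L/D)*(v^2/(2g)); H = static + hf; P = rho*g*Q*H.
Step 1 — flow rate (continuity, Q = A*v):
  A = pi*(0.35353/2)^2 = 0.09816178 m^2
  Q = 0.09816178 * 1.6165 = 0.1586785 m^3/s
Step 2 — friction head loss (Darcy-Weisbach):
  hf = 0.0183 * (243/0.35353) * (1.6165^2 / (2*9.81))
  hf = 1.675265 m
Step 3 — total head: H = 9 + 1.675265 = 10.67526 m
Step 4 — hydraulic power (P = rho*g*Q*H):
  P = 1000 * 9.81 * 0.1586785 * 10.67526 = 16618 W
Therefore the hydraulic power required at the pump = 16618 W.


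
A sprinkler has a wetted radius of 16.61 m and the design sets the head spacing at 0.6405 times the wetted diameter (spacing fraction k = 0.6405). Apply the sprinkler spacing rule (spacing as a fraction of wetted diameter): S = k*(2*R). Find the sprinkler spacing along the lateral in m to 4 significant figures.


S = 0.6405 * (2 * 16.61) = 21.28 m
Therefore the sprinkler spacing along the lateral = 21.28 m.


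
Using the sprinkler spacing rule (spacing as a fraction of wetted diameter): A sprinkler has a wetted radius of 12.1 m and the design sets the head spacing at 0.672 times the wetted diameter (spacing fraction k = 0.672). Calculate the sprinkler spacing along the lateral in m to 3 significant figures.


Approach: apply the sprinkler spacing rule (spacing as a fraction of wetted diameter), S = k*(2*R).
S = 0.672 * (2 * 12.1) = 16.3 m
Therefore the sprinkler spacing along the lateral = 16.3 m.


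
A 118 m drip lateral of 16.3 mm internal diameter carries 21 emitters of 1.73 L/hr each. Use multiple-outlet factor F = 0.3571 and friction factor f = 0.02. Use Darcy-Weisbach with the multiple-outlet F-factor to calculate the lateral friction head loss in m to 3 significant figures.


Approach: apply Darcy-Weisbach with the multiple-outlet F-factor, Q = n*q/(3600*1000) m^3/s; v = Q/A; hf = F*f*(L/D)*(v^2/(2g)).
Q = 21*1.73/(3600*1000) = 1.0092e-05 m^3/s
A = pi*(16.3e-3/2)^2 = 2.0867e-04 m^2, so v = Q/A = 0.048361 m/s
hf = 0.3571*0.02*(118/0.0163)*(0.048361^2/(2*9.81)) = 0.00616 m
Therefore the lateral friction head loss = 0.00616 m.


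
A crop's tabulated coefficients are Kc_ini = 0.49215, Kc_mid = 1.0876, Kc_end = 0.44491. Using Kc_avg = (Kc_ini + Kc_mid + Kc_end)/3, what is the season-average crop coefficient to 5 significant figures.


Kc_avg = (0.49215 + 1.0876 + 0.44491)/3 = 0.67489
Therefore the season-average crop coefficient = 0.67489.


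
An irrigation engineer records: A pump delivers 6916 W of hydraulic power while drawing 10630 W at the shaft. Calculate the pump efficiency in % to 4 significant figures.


Approach: apply the efficiency ratio, eta = (P_out/P_in)*100.
eta = (6916 / 10630) * 100 = 65.06 %
Therefore the pump efficiency = 65.06 %.


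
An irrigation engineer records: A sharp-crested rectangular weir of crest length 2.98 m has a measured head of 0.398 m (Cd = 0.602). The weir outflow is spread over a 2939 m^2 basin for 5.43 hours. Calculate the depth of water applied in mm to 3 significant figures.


Approach: apply the rectangular weir equation with a volume-to-depth conversion, Q = (2/3)*Cd*L*sqrt(2g)*H^1.5; d = Q*t/A * 1000.
Step 1 — weir discharge:
  Q = (2/3)*0.602*2.98*sqrt(2*9.81)*0.398^1.5 = 1.3301 m^3/s
Step 2 — volume: V = 1.3301 * 5.43*3600 = 26001 m^3
Step 3 — depth: d = V/A * 1000 = 26001/2939 * 1000 = 8850 mm
Therefore the depth of water applied = 8850 mm.


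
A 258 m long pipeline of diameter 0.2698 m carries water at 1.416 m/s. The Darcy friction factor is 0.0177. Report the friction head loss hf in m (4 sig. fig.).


Approach: apply the Darcy-Weisbach equation, hf = f*(L/D)*(v^2/(2g)).
hf = 0.0177 * (258/0.2698) * (1.416^2 / (2*9.81))
hf = 1.730 m
Therefore the friction head loss hf = 1.730 m.


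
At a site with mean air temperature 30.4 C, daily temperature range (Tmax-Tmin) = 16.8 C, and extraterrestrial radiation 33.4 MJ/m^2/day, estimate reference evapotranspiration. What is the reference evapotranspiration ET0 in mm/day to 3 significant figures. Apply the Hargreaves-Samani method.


Approach: apply the Hargreaves-Samani method, ET0 = 0.0023*(Tmean+17.8)*sqrt(Tmax-Tmin)*0.408*Ra.
ET0 = 0.0023*(30.4+17.8)*sqrt(16.8)*0.408*33.4 = 6.19 mm/day
Therefore the reference evapotranspiration ET0 = 6.19 mm/day.


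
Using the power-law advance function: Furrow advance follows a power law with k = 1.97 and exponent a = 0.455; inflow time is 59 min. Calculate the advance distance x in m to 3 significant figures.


Approach: apply the power-law advance function, x = k*t^a.
x = 1.97 * 59^0.455 = 12.6 m
Therefore the advance distance x = 12.6 m.


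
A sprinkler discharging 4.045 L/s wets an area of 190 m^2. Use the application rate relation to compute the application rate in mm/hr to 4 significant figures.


Approach: apply the application rate relation, rate = (Q/A)*3600.
rate = (4.045 / 190) * 3600 = 76.64 mm/hr
Therefore the application rate = 76.64 mm/hr.


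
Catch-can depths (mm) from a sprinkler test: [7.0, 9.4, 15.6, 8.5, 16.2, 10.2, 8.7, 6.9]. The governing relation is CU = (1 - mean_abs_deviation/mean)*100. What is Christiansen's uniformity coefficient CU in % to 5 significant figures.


mean = 10.31250 mm
mean |d_i - mean| = 2.793750 mm
CU = (1 - 2.793750/10.31250)*100 = 72.909 %
Therefore Christiansen's uniformity coefficient CU = 72.909 %.


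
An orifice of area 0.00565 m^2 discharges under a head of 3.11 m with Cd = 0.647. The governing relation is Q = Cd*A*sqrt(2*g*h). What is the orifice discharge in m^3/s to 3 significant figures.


Q = 0.647 * 0.00565 * sqrt(2*9.81*3.11) = 0.0286 m^3/s
Therefore the orifice discharge = 0.0286 m^3/s.


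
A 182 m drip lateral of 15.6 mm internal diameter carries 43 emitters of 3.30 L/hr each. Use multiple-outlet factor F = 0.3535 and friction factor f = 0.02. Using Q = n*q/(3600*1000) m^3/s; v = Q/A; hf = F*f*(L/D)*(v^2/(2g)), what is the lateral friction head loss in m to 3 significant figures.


Q = 43*3.30/(3600*1000) = 3.9417e-05 m^3/s
A = pi*(15.6e-3/2)^2 = 1.9113e-04 m^2, so v = Q/A = 0.20622 m/s
hf = 0.3535*0.02*(182/0.0156)*(0.20622^2/(2*9.81)) = 0.179 m
Therefore the lateral friction head loss = 0.179 m.


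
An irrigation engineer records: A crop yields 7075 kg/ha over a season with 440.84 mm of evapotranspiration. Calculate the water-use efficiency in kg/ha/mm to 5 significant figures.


Approach: apply the water-use efficiency ratio, WUE = yield/ET.
WUE = 7075 / 440.84 = 16.049 kg/ha/mm
Therefore the water-use efficiency = 16.049 kg/ha/mm.


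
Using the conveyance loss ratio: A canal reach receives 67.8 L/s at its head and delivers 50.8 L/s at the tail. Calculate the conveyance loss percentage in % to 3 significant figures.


Approach: apply the conveyance loss ratio, loss% = ((Q_head - Q_tail)/Q_head)*100.
loss = ((67.8 - 50.8)/67.8)*100 = 25.1 %
Therefore the conveyance loss percentage = 25.1 %.


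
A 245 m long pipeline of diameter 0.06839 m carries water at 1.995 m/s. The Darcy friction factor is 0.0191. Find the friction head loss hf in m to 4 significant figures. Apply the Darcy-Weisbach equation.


Approach: apply the Darcy-Weisbach equation, hf = f*(L/D)*(v^2/(2g)).
hf = 0.0191 * (245/0.06839) * (1.995^2 / (2*9.81))
hf = 13.88 m
Therefore the friction head loss hf = 13.88 m.


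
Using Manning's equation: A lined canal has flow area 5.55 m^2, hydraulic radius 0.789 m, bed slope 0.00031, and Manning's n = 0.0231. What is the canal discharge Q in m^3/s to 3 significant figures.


Approach: apply Manning's equation, Q = (1/n)*A*R^(2/3)*S^(1/2).
Q = (1/0.0231) * 5.55 * 0.789^(2/3) * 0.00031^(1/2) = 3.61 m^3/s
Therefore the canal discharge Q = 3.61 m^3/s.


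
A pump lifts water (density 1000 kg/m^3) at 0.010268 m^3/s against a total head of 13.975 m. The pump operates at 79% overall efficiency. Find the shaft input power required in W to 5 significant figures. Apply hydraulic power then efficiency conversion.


Approach: apply hydraulic power then efficiency conversion, P = rho*g*Q*H; P_in = P/eta.
Step 1 — hydraulic power (P = rho*g*Q*H):
  P = 1000 * 9.81 * 0.010268 * 13.975 = 1407.689 W
Step 2 — input power: P_in = P/eta = 1407.689 / 0.79 = 1781.9 W
Therefore the shaft input power required = 1781.9 W.


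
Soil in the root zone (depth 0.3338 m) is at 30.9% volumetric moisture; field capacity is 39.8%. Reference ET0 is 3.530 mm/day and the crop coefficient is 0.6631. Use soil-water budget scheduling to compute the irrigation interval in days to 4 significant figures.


Approach: apply soil-water budget scheduling, SMD = (FC-theta)/100*depth*1000; ETc = ET0*Kc; interval = SMD/ETc.
Step 1 — soil moisture deficit:
  SMD = (39.8 - 30.9)/100 * 0.3338 * 1000 = 29.7082 mm
Step 2 — daily crop ET (ETc = ET0*Kc):
  ETc = 3.530 * 0.6631 = 2.34074 mm/day
Step 3 — irrigation interval (SMD/ETc):
  interval = 29.7082 / 2.34074 = 12.69 days
Therefore the irrigation interval = 12.69 days.


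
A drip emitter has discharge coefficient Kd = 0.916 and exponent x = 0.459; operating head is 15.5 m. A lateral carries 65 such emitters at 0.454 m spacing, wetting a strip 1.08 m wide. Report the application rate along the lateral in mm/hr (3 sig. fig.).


Approach: apply the emitter equation with a lateral mass balance, q = Kd*h^x; Q = n*q; rate = Q/(n*spacing*width).
Step 1 — single emitter flow (q = Kd*h^x):
  q = 0.916 * 15.5^0.459 = 3.2230 L/hr
Step 2 — total lateral flow: Q = 65 * 3.2230 = 209.49 L/hr
Step 3 — wetted area: A = 65 * 0.454 * 1.08 = 31.871 m^2
Step 4 — application rate: Q/A = 209.49/31.871 = 6.57 mm/hr
Therefore the application rate along the lateral = 6.57 mm/hr.


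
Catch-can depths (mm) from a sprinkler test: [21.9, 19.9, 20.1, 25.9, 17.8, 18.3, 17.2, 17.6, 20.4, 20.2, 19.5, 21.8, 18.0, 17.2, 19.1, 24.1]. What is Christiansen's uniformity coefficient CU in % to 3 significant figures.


Approach: apply Christiansen's uniformity coefficient, CU = (1 - mean_abs_deviation/mean)*100.
mean = 19.938 mm
mean |d_i - mean| = 1.8547 mm
CU = (1 - 1.8547/19.938)*100 = 90.7 %
Therefore Christiansen's uniformity coefficient CU = 90.7 %.


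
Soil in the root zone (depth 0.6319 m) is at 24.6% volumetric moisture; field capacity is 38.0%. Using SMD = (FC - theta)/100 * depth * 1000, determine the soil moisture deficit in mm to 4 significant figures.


SMD = (38.0 - 24.6)/100 * 0.6319 * 1000 = 84.67 mm
Therefore the soil moisture deficit = 84.67 mm.


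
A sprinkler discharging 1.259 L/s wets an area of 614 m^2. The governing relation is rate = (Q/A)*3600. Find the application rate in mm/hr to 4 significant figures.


rate = (1.259 / 614) * 3600 = 7.382 mm/hr
Therefore the application rate = 7.382 mm/hr.


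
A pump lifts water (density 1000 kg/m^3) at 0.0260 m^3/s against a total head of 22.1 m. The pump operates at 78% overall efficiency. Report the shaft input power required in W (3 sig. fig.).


Approach: apply hydraulic power then efficiency conversion, P = rho*g*Q*H; P_in = P/eta.
Step 1 — hydraulic power (P = rho*g*Q*H):
  P = 1000 * 9.81 * 0.0260 * 22.1 = 5636.8 W
Step 2 — input power: P_in = P/eta = 5636.8 / 0.78 = 7230 W
Therefore the shaft input power required = 7230 W.


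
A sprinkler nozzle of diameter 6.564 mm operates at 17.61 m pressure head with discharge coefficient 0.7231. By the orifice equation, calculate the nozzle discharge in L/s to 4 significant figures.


Approach: apply the orifice equation, Q = Cd*A*sqrt(2*g*h), A = pi*(d/2)^2.
A = pi*(6.564e-3/2)^2 = 3.38397e-05 m^2
Q = 0.7231 * 3.38397e-05 * sqrt(2*9.81*17.61) * 1000 = 0.4548 L/s
Therefore the nozzle discharge = 0.4548 L/s.


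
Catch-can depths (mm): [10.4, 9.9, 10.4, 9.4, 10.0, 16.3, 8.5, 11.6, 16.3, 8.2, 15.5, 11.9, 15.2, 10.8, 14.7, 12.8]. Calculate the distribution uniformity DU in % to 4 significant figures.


Approach: apply the low-quarter distribution uniformity, DU = (mean of lowest quarter of readings / overall mean)*100.
sorted lowest 4 of 16: [8.2, 8.5, 9.4, 9.9] -> mean = 9.00000 mm
overall mean = 11.9938 mm
DU = (9.00000/11.9938)*100 = 75.04 %
Therefore the distribution uniformity DU = 75.04 %.


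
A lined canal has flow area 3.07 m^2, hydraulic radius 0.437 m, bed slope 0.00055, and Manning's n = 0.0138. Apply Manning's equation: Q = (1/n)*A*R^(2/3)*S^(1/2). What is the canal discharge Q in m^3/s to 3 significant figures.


Q = (1/0.0138) * 3.07 * 0.437^(2/3) * 0.00055^(1/2) = 3.00 m^3/s
Therefore the canal discharge Q = 3.00 m^3/s.


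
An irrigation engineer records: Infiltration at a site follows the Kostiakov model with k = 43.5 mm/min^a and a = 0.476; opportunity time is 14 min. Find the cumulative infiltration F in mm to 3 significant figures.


Approach: apply the Kostiakov infiltration equation, F = k*t^a.
F = 43.5 * 14^0.476 = 153 mm
Therefore the cumulative infiltration F = 153 mm.


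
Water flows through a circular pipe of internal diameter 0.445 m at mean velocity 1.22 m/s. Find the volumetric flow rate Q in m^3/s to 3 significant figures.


Approach: apply the continuity equation for pipe flow, Q = A * v with A = pi*(D/2)^2.
A = pi*(0.445/2)^2 = 0.15553 m^2
Q = 0.15553 * 1.22 = 0.190 m^3/s
Therefore the volumetric flow rate Q = 0.190 m^3/s.


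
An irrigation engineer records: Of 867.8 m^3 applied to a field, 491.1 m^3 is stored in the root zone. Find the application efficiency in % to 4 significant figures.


Approach: apply the application efficiency ratio, Ea = (stored/applied)*100.
Ea = (491.1/867.8)*100 = 56.59 %
Therefore the application efficiency = 56.59 %.
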